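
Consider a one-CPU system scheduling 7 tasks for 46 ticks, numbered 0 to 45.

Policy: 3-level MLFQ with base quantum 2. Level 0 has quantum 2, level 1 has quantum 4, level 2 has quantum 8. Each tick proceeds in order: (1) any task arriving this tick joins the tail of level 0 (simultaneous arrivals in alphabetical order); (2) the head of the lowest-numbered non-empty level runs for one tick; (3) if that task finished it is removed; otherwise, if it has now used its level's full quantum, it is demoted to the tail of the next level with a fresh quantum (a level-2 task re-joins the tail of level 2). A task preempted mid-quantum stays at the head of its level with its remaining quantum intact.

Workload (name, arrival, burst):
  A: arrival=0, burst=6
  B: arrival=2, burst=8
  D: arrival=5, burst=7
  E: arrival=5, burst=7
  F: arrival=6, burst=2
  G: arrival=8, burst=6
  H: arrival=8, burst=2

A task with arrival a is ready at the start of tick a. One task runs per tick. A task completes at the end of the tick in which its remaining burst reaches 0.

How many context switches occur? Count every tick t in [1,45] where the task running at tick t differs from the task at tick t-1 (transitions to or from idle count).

t=0: L0/L1/L2 = A/-/- → run A
t=1: L0/L1/L2 = A/-/- → run A
t=2: L0/L1/L2 = B/A/- → run B
t=3: L0/L1/L2 = B/A/- → run B
t=4: L0/L1/L2 = -/AB/- → run A
t=5: L0/L1/L2 = DE/AB/- → run D
t=6: L0/L1/L2 = DEF/AB/- → run D
t=7: L0/L1/L2 = EF/ABD/- → run E
t=8: L0/L1/L2 = EFGH/ABD/- → run E
t=9: L0/L1/L2 = FGH/ABDE/- → run F
t=10: L0/L1/L2 = FGH/ABDE/- → run F
t=11: L0/L1/L2 = GH/ABDE/- → run G
t=12: L0/L1/L2 = GH/ABDE/- → run G
t=13: L0/L1/L2 = H/ABDEG/- → run H
t=14: L0/L1/L2 = H/ABDEG/- → run H
t=15: L0/L1/L2 = -/ABDEG/- → run A
t=16: L0/L1/L2 = -/ABDEG/- → run A
t=17: L0/L1/L2 = -/ABDEG/- → run A
t=18: L0/L1/L2 = -/BDEG/- → run B
t=19: L0/L1/L2 = -/BDEG/- → run B
t=20: L0/L1/L2 = -/BDEG/- → run B
t=21: L0/L1/L2 = -/BDEG/- → run B
t=22: L0/L1/L2 = -/DEG/B → run D
t=23: L0/L1/L2 = -/DEG/B → run D
t=24: L0/L1/L2 = -/DEG/B → run D
t=25: L0/L1/L2 = -/DEG/B → run D
t=26: L0/L1/L2 = -/EG/BD → run E
t=27: L0/L1/L2 = -/EG/BD → run E
t=28: L0/L1/L2 = -/EG/BD → run E
t=29: L0/L1/L2 = -/EG/BD → run E
t=30: L0/L1/L2 = -/G/BDE → run G
t=31: L0/L1/L2 = -/G/BDE → run G
t=32: L0/L1/L2 = -/G/BDE → run G
t=33: L0/L1/L2 = -/G/BDE → run G
t=34: L0/L1/L2 = -/-/BDE → run B
t=35: L0/L1/L2 = -/-/BDE → run B
t=36: L0/L1/L2 = -/-/DE → run D
t=37: L0/L1/L2 = -/-/E → run E
t=38: (idle)
t=39: (idle)
t=40: (idle)
t=41: (idle)
t=42: (idle)
t=43: (idle)
t=44: (idle)
t=45: (idle)

context switches = 16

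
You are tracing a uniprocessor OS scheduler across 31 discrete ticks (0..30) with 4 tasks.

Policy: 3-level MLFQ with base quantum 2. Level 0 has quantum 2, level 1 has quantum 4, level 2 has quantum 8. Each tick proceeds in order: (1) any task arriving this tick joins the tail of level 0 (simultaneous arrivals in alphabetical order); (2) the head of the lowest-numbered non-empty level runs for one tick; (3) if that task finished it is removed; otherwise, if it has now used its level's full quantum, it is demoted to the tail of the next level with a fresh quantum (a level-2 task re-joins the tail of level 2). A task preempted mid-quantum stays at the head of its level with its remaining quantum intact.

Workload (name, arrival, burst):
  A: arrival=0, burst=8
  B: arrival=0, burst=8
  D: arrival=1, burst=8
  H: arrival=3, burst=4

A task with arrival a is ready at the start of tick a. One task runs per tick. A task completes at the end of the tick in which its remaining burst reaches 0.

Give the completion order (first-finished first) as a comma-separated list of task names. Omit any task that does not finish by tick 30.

completion order = H, A, B, D

t=0: L0/L1/L2 = AB/-/- → run A
t=1: L0/L1/L2 = ABD/-/- → run A
t=2: L0/L1/L2 = BD/A/- → run B
t=3: L0/L1/L2 = BDH/A/- → run B
t=4: L0/L1/L2 = DH/AB/- → run D
t=5: L0/L1/L2 = DH/AB/- → run D
t=6: L0/L1/L2 = H/ABD/- → run H
t=7: L0/L1/L2 = H/ABD/- → run H
t=8: L0/L1/L2 = -/ABDH/- → run A
t=9: L0/L1/L2 = -/ABDH/- → run A
t=10: L0/L1/L2 = -/ABDH/- → run A
t=11: L0/L1/L2 = -/ABDH/- → run A
t=12: L0/L1/L2 = -/BDH/A → run B
t=13: L0/L1/L2 = -/BDH/A → run B
t=14: L0/L1/L2 = -/BDH/A → run B
t=15: L0/L1/L2 = -/BDH/A → run B
t=16: L0/L1/L2 = -/DH/AB → run D
t=17: L0/L1/L2 = -/DH/AB → run D
t=18: L0/L1/L2 = -/DH/AB → run D
t=19: L0/L1/L2 = -/DH/AB → run D
t=20: L0/L1/L2 = -/H/ABD → run H
t=21: L0/L1/L2 = -/H/ABD → run H
t=22: L0/L1/L2 = -/-/ABD → run A
t=23: L0/L1/L2 = -/-/ABD → run A
t=24: L0/L1/L2 = -/-/BD → run B
t=25: L0/L1/L2 = -/-/BD → run B
t=26: L0/L1/L2 = -/-/D → run D
t=27: L0/L1/L2 = -/-/D → run D
t=28: (idle)
t=29: (idle)
t=30: (idle)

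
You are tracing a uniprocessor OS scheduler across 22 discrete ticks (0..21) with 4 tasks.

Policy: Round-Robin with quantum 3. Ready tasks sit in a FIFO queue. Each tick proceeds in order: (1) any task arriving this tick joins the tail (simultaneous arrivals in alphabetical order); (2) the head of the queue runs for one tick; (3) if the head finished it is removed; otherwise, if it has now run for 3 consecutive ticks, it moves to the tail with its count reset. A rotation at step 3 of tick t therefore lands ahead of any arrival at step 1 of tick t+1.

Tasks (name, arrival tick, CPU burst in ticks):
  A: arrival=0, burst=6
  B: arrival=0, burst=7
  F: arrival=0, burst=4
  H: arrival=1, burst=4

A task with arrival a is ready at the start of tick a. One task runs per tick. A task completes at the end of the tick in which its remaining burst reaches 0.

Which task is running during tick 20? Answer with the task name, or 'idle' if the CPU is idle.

t=0: queue=[A,B,F] q_used=0 → run A
t=1: queue=[A,B,F,H] q_used=1 → run A
t=2: queue=[A,B,F,H] q_used=2 → run A
t=3: queue=[B,F,H,A] q_used=0 → run B
t=4: queue=[B,F,H,A] q_used=1 → run B
t=5: queue=[B,F,H,A] q_used=2 → run B
t=6: queue=[F,H,A,B] q_used=0 → run F
t=7: queue=[F,H,A,B] q_used=1 → run F
t=8: queue=[F,H,A,B] q_used=2 → run F
t=9: queue=[H,A,B,F] q_used=0 → run H
t=10: queue=[H,A,B,F] q_used=1 → run H
t=11: queue=[H,A,B,F] q_used=2 → run H
t=12: queue=[A,B,F,H] q_used=0 → run A
t=13: queue=[A,B,F,H] q_used=1 → run A
t=14: queue=[A,B,F,H] q_used=2 → run A
t=15: queue=[B,F,H] q_used=0 → run B
t=16: queue=[B,F,H] q_used=1 → run B
t=17: queue=[B,F,H] q_used=2 → run B
t=18: queue=[F,H,B] q_used=0 → run F
t=19: queue=[H,B] q_used=0 → run H
t=20: queue=[B] q_used=0 → run B
t=21: (idle)

running at tick 20 = B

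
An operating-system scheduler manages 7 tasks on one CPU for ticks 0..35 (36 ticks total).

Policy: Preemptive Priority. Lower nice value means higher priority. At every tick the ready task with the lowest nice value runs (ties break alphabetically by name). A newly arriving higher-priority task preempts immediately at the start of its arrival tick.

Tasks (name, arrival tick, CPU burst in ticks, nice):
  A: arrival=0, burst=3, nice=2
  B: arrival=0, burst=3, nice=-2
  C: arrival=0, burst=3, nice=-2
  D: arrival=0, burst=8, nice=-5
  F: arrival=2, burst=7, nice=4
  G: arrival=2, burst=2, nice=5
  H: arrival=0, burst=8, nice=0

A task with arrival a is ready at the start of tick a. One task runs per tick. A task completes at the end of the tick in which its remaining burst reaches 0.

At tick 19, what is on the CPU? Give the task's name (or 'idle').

t=0: ready={A,B,C,D,H} → run D
t=1: ready={A,B,C,D,H} → run D
t=2: ready={A,B,C,D,F,G,H} → run D
t=3: ready={A,B,C,D,F,G,H} → run D
t=4: ready={A,B,C,D,F,G,H} → run D
t=5: ready={A,B,C,D,F,G,H} → run D
t=6: ready={A,B,C,D,F,G,H} → run D
t=7: ready={A,B,C,D,F,G,H} → run D
t=8: ready={A,B,C,F,G,H} → run B
t=9: ready={A,B,C,F,G,H} → run B
t=10: ready={A,B,C,F,G,H} → run B
t=11: ready={A,C,F,G,H} → run C
t=12: ready={A,C,F,G,H} → run C
t=13: ready={A,C,F,G,H} → run C
t=14: ready={A,F,G,H} → run H
t=15: ready={A,F,G,H} → run H
t=16: ready={A,F,G,H} → run H
t=17: ready={A,F,G,H} → run H
t=18: ready={A,F,G,H} → run H
t=19: ready={A,F,G,H} → run H
t=20: ready={A,F,G,H} → run H
t=21: ready={A,F,G,H} → run H
t=22: ready={A,F,G} → run A
t=23: ready={A,F,G} → run A
t=24: ready={A,F,G} → run A
t=25: ready={F,G} → run F
t=26: ready={F,G} → run F
t=27: ready={F,G} → run F
t=28: ready={F,G} → run F
t=29: ready={F,G} → run F
t=30: ready={F,G} → run F
t=31: ready={F,G} → run F
t=32: ready={G} → run G
t=33: ready={G} → run G
t=34: (idle)
t=35: (idle)

running at tick 19 = H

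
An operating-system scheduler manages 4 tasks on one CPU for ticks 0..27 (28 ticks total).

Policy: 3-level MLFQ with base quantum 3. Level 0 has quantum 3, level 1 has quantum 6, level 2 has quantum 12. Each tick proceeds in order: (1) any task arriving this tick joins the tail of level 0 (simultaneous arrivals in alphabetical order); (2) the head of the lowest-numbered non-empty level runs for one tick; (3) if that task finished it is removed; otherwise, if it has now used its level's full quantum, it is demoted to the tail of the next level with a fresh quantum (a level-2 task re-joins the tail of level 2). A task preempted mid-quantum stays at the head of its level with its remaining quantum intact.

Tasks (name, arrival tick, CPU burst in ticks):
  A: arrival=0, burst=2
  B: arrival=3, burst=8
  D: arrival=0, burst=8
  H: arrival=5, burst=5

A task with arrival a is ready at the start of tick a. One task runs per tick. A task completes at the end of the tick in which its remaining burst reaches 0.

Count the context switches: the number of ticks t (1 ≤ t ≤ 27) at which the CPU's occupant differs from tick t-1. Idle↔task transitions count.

context switches = 7

t=0: L0/L1/L2 = AD/-/- → run A
t=1: L0/L1/L2 = AD/-/- → run A
t=2: L0/L1/L2 = D/-/- → run D
t=3: L0/L1/L2 = DB/-/- → run D
t=4: L0/L1/L2 = DB/-/- → run D
t=5: L0/L1/L2 = BH/D/- → run B
t=6: L0/L1/L2 = BH/D/- → run B
t=7: L0/L1/L2 = BH/D/- → run B
t=8: L0/L1/L2 = H/DB/- → run H
t=9: L0/L1/L2 = H/DB/- → run H
t=10: L0/L1/L2 = H/DB/- → run H
t=11: L0/L1/L2 = -/DBH/- → run D
t=12: L0/L1/L2 = -/DBH/- → run D
t=13: L0/L1/L2 = -/DBH/- → run D
t=14: L0/L1/L2 = -/DBH/- → run D
t=15: L0/L1/L2 = -/DBH/- → run D
t=16: L0/L1/L2 = -/BH/- → run B
t=17: L0/L1/L2 = -/BH/- → run B
t=18: L0/L1/L2 = -/BH/- → run B
t=19: L0/L1/L2 = -/BH/- → run B
t=20: L0/L1/L2 = -/BH/- → run B
t=21: L0/L1/L2 = -/H/- → run H
t=22: L0/L1/L2 = -/H/- → run H
t=23: (idle)
t=24: (idle)
t=25: (idle)
t=26: (idle)
t=27: (idle)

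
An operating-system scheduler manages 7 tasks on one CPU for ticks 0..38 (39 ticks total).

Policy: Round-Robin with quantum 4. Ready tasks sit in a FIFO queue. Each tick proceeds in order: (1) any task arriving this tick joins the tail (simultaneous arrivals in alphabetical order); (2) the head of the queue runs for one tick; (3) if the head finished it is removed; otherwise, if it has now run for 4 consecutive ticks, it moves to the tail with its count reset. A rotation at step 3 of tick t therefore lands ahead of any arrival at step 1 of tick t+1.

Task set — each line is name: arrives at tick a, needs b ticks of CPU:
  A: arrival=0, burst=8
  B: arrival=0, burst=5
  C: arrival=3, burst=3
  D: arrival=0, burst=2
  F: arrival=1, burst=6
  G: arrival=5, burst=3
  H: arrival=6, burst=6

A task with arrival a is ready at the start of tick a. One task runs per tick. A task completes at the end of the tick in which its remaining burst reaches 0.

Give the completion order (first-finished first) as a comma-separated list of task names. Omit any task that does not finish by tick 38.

completion order = D, C, A, G, B, F, H

t=0: queue=[A,B,D] q_used=0 → run A
t=1: queue=[A,B,D,F] q_used=1 → run A
t=2: queue=[A,B,D,F] q_used=2 → run A
t=3: queue=[A,B,D,F,C] q_used=3 → run A
t=4: queue=[B,D,F,C,A] q_used=0 → run B
t=5: queue=[B,D,F,C,A,G] q_used=1 → run B
t=6: queue=[B,D,F,C,A,G,H] q_used=2 → run B
t=7: queue=[B,D,F,C,A,G,H] q_used=3 → run B
t=8: queue=[D,F,C,A,G,H,B] q_used=0 → run D
t=9: queue=[D,F,C,A,G,H,B] q_used=1 → run D
t=10: queue=[F,C,A,G,H,B] q_used=0 → run F
t=11: queue=[F,C,A,G,H,B] q_used=1 → run F
t=12: queue=[F,C,A,G,H,B] q_used=2 → run F
t=13: queue=[F,C,A,G,H,B] q_used=3 → run F
t=14: queue=[C,A,G,H,B,F] q_used=0 → run C
t=15: queue=[C,A,G,H,B,F] q_used=1 → run C
t=16: queue=[C,A,G,H,B,F] q_used=2 → run C
t=17: queue=[A,G,H,B,F] q_used=0 → run A
t=18: queue=[A,G,H,B,F] q_used=1 → run A
t=19: queue=[A,G,H,B,F] q_used=2 → run A
t=20: queue=[A,G,H,B,F] q_used=3 → run A
t=21: queue=[G,H,B,F] q_used=0 → run G
t=22: queue=[G,H,B,F] q_used=1 → run G
t=23: queue=[G,H,B,F] q_used=2 → run G
t=24: queue=[H,B,F] q_used=0 → run H
t=25: queue=[H,B,F] q_used=1 → run H
t=26: queue=[H,B,F] q_used=2 → run H
t=27: queue=[H,B,F] q_used=3 → run H
t=28: queue=[B,F,H] q_used=0 → run B
t=29: queue=[F,H] q_used=0 → run F
t=30: queue=[F,H] q_used=1 → run F
t=31: queue=[H] q_used=0 → run H
t=32: queue=[H] q_used=1 → run H
t=33: (idle)
t=34: (idle)
t=35: (idle)
t=36: (idle)
t=37: (idle)
t=38: (idle)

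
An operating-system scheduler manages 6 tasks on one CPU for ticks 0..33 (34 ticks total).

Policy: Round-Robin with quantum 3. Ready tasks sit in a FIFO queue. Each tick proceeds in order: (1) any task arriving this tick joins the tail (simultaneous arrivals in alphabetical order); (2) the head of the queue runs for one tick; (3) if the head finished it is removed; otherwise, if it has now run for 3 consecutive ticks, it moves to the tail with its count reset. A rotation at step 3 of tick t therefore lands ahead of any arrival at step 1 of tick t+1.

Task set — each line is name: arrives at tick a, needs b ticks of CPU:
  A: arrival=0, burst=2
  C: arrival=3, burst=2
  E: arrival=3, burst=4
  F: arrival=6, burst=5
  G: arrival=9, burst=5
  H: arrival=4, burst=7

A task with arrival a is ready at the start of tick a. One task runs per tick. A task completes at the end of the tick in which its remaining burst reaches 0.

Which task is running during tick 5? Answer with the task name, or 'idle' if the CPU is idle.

running at tick 5 = E

t=0: queue=[A] q_used=0 → run A
t=1: queue=[A] q_used=1 → run A
t=2: (idle)
t=3: queue=[C,E] q_used=0 → run C
t=4: queue=[C,E,H] q_used=1 → run C
t=5: queue=[E,H] q_used=0 → run E
t=6: queue=[E,H,F] q_used=1 → run E
t=7: queue=[E,H,F] q_used=2 → run E
t=8: queue=[H,F,E] q_used=0 → run H
t=9: queue=[H,F,E,G] q_used=1 → run H
t=10: queue=[H,F,E,G] q_used=2 → run H
t=11: queue=[F,E,G,H] q_used=0 → run F
t=12: queue=[F,E,G,H] q_used=1 → run F
t=13: queue=[F,E,G,H] q_used=2 → run F
t=14: queue=[E,G,H,F] q_used=0 → run E
t=15: queue=[G,H,F] q_used=0 → run G
t=16: queue=[G,H,F] q_used=1 → run G
t=17: queue=[G,H,F] q_used=2 → run G
t=18: queue=[H,F,G] q_used=0 → run H
t=19: queue=[H,F,G] q_used=1 → run H
t=20: queue=[H,F,G] q_used=2 → run H
t=21: queue=[F,G,H] q_used=0 → run F
t=22: queue=[F,G,H] q_used=1 → run F
t=23: queue=[G,H] q_used=0 → run G
t=24: queue=[G,H] q_used=1 → run G
t=25: queue=[H] q_used=0 → run H
t=26: (idle)
t=27: (idle)
t=28: (idle)
t=29: (idle)
t=30: (idle)
t=31: (idle)
t=32: (idle)
t=33: (idle)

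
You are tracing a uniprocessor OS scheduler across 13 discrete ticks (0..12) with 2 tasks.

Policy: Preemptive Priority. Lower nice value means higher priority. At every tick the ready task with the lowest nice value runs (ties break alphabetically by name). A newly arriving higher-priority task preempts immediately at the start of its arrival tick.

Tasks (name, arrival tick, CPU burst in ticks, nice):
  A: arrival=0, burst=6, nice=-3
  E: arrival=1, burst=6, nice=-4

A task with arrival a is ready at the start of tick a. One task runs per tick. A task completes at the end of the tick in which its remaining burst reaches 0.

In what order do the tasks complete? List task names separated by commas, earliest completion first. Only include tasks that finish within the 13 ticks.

completion order = E, A

t=0: ready={A} → run A
t=1: ready={A,E} → run E
t=2: ready={A,E} → run E
t=3: ready={A,E} → run E
t=4: ready={A,E} → run E
t=5: ready={A,E} → run E
t=6: ready={A,E} → run E
t=7: ready={A} → run A
t=8: ready={A} → run A
t=9: ready={A} → run A
t=10: ready={A} → run A
t=11: ready={A} → run A
t=12: (idle)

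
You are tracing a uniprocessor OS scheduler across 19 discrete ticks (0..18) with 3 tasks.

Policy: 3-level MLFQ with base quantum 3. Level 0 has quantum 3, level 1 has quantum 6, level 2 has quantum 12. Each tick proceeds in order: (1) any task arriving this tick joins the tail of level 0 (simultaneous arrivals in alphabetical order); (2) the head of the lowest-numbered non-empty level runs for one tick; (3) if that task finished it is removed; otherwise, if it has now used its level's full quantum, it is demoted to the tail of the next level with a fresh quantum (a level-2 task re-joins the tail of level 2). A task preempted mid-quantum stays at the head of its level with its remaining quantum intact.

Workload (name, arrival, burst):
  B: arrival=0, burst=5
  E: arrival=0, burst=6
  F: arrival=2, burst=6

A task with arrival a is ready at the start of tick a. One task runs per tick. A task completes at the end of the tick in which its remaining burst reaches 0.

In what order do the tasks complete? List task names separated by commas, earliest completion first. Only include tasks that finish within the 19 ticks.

t=0: L0/L1/L2 = BE/-/- → run B
t=1: L0/L1/L2 = BE/-/- → run B
t=2: L0/L1/L2 = BEF/-/- → run B
t=3: L0/L1/L2 = EF/B/- → run E
t=4: L0/L1/L2 = EF/B/- → run E
t=5: L0/L1/L2 = EF/B/- → run E
t=6: L0/L1/L2 = F/BE/- → run F
t=7: L0/L1/L2 = F/BE/- → run F
t=8: L0/L1/L2 = F/BE/- → run F
t=9: L0/L1/L2 = -/BEF/- → run B
t=10: L0/L1/L2 = -/BEF/- → run B
t=11: L0/L1/L2 = -/EF/- → run E
t=12: L0/L1/L2 = -/EF/- → run E
t=13: L0/L1/L2 = -/EF/- → run E
t=14: L0/L1/L2 = -/F/- → run F
t=15: L0/L1/L2 = -/F/- → run F
t=16: L0/L1/L2 = -/F/- → run F
t=17: (idle)
t=18: (idle)

completion order = B, E, F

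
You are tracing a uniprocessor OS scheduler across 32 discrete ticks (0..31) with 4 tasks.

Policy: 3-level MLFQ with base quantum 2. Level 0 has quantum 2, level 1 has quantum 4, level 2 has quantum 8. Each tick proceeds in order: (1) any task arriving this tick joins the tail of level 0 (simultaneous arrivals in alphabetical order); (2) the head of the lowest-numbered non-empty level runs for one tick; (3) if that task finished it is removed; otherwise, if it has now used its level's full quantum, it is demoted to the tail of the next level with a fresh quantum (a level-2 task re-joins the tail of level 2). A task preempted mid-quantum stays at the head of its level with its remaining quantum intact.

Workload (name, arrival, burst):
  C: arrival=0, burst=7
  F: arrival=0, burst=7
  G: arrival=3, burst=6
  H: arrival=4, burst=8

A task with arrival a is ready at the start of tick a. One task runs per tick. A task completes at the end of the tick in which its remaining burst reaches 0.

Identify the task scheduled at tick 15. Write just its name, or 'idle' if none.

running at tick 15 = F

t=0: L0/L1/L2 = CF/-/- → run C
t=1: L0/L1/L2 = CF/-/- → run C
t=2: L0/L1/L2 = F/C/- → run F
t=3: L0/L1/L2 = FG/C/- → run F
t=4: L0/L1/L2 = GH/CF/- → run G
t=5: L0/L1/L2 = GH/CF/- → run G
t=6: L0/L1/L2 = H/CFG/- → run H
t=7: L0/L1/L2 = H/CFG/- → run H
t=8: L0/L1/L2 = -/CFGH/- → run C
t=9: L0/L1/L2 = -/CFGH/- → run C
t=10: L0/L1/L2 = -/CFGH/- → run C
t=11: L0/L1/L2 = -/CFGH/- → run C
t=12: L0/L1/L2 = -/FGH/C → run F
t=13: L0/L1/L2 = -/FGH/C → run F
t=14: L0/L1/L2 = -/FGH/C → run F
t=15: L0/L1/L2 = -/FGH/C → run F
t=16: L0/L1/L2 = -/GH/CF → run G
t=17: L0/L1/L2 = -/GH/CF → run G
t=18: L0/L1/L2 = -/GH/CF → run G
t=19: L0/L1/L2 = -/GH/CF → run G
t=20: L0/L1/L2 = -/H/CF → run H
t=21: L0/L1/L2 = -/H/CF → run H
t=22: L0/L1/L2 = -/H/CF → run H
t=23: L0/L1/L2 = -/H/CF → run H
t=24: L0/L1/L2 = -/-/CFH → run C
t=25: L0/L1/L2 = -/-/FH → run F
t=26: L0/L1/L2 = -/-/H → run H
t=27: L0/L1/L2 = -/-/H → run H
t=28: (idle)
t=29: (idle)
t=30: (idle)
t=31: (idle)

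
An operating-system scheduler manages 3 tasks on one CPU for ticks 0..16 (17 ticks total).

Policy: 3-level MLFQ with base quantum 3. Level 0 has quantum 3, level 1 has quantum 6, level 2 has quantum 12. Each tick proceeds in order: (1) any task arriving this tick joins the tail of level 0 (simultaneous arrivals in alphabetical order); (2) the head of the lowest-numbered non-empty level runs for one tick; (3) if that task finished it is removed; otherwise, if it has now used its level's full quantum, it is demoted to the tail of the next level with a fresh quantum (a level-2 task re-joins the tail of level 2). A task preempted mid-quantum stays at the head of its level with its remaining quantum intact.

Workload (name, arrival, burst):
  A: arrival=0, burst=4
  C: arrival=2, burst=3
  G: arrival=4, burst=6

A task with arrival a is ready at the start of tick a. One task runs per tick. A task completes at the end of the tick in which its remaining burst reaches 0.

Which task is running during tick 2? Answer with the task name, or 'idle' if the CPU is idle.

running at tick 2 = A

t=0: L0/L1/L2 = A/-/- → run A
t=1: L0/L1/L2 = A/-/- → run A
t=2: L0/L1/L2 = AC/-/- → run A
t=3: L0/L1/L2 = C/A/- → run C
t=4: L0/L1/L2 = CG/A/- → run C
t=5: L0/L1/L2 = CG/A/- → run C
t=6: L0/L1/L2 = G/A/- → run G
t=7: L0/L1/L2 = G/A/- → run G
t=8: L0/L1/L2 = G/A/- → run G
t=9: L0/L1/L2 = -/AG/- → run A
t=10: L0/L1/L2 = -/G/- → run G
t=11: L0/L1/L2 = -/G/- → run G
t=12: L0/L1/L2 = -/G/- → run G
t=13: (idle)
t=14: (idle)
t=15: (idle)
t=16: (idle)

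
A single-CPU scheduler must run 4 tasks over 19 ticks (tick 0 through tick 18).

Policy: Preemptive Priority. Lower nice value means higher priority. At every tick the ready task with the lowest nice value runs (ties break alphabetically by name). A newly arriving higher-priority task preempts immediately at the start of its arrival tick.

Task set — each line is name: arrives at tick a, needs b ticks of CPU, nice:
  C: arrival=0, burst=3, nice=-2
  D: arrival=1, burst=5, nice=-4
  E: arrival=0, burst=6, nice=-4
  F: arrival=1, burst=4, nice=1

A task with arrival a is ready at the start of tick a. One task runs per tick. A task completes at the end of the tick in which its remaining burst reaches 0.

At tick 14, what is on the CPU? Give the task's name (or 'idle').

t=0: ready={C,E} → run E
t=1: ready={C,D,E,F} → run D
t=2: ready={C,D,E,F} → run D
t=3: ready={C,D,E,F} → run D
t=4: ready={C,D,E,F} → run D
t=5: ready={C,D,E,F} → run D
t=6: ready={C,E,F} → run E
t=7: ready={C,E,F} → run E
t=8: ready={C,E,F} → run E
t=9: ready={C,E,F} → run E
t=10: ready={C,E,F} → run E
t=11: ready={C,F} → run C
t=12: ready={C,F} → run C
t=13: ready={C,F} → run C
t=14: ready={F} → run F
t=15: ready={F} → run F
t=16: ready={F} → run F
t=17: ready={F} → run F
t=18: (idle)

running at tick 14 = F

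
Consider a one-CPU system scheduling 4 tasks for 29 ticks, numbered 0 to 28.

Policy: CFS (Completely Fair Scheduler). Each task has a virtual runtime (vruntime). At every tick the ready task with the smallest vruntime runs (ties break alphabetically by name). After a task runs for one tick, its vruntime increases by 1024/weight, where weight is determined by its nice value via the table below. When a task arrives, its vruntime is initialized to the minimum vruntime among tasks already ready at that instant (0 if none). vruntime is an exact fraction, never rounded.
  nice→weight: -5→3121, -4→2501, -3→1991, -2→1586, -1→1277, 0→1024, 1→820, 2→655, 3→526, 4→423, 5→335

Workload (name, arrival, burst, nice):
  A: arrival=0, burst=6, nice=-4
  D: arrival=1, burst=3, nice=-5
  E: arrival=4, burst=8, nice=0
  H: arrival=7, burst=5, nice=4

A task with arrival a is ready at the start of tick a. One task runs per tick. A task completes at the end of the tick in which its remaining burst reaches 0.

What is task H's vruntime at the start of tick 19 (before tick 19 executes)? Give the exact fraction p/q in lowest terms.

t=0: vr[A=0] → run A
t=1: vr[A=1024/2501 D=1024/2501] → run A
t=2: vr[A=2048/2501 D=1024/2501] → run D
t=3: vr[A=2048/2501 D=5756928/7805621] → run D
t=4: vr[A=2048/2501 D=8317952/7805621 E=2048/2501] → run A
t=5: vr[A=3072/2501 D=8317952/7805621 E=2048/2501] → run E
t=6: vr[A=3072/2501 D=8317952/7805621 E=4549/2501] → run D
t=7: vr[A=3072/2501 E=4549/2501 H=3072/2501] → run A
t=8: vr[A=4096/2501 E=4549/2501 H=3072/2501] → run H
t=9: vr[A=4096/2501 E=4549/2501 H=3860480/1057923] → run A
t=10: vr[A=5120/2501 E=4549/2501 H=3860480/1057923] → run E
t=11: vr[A=5120/2501 E=7050/2501 H=3860480/1057923] → run A
t=12: vr[E=7050/2501 H=3860480/1057923] → run E
t=13: vr[E=9551/2501 H=3860480/1057923] → run H
t=14: vr[E=9551/2501 H=6421504/1057923] → run E
t=15: vr[E=12052/2501 H=6421504/1057923] → run E
t=16: vr[E=14553/2501 H=6421504/1057923] → run E
t=17: vr[E=17054/2501 H=6421504/1057923] → run H
t=18: vr[E=17054/2501 H=2994176/352641] → run E
t=19: vr[E=19555/2501 H=2994176/352641] → run E
t=20: vr[H=2994176/352641] → run H
t=21: vr[H=11543552/1057923] → run H
t=22: (idle)
t=23: (idle)
t=24: (idle)
t=25: (idle)
t=26: (idle)
t=27: (idle)
t=28: (idle)

vruntime(H, start of tick 19) = 2994176/352641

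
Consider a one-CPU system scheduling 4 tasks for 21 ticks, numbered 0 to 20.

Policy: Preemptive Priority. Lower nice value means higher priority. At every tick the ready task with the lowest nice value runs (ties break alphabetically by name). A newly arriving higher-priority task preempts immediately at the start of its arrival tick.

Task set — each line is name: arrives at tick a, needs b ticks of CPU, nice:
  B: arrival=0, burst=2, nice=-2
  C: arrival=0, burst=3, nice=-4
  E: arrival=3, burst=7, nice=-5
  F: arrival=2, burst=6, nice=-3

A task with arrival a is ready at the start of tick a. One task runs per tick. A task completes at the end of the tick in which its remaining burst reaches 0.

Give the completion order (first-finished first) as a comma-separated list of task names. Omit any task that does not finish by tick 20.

t=0: ready={B,C} → run C
t=1: ready={B,C} → run C
t=2: ready={B,C,F} → run C
t=3: ready={B,E,F} → run E
t=4: ready={B,E,F} → run E
t=5: ready={B,E,F} → run E
t=6: ready={B,E,F} → run E
t=7: ready={B,E,F} → run E
t=8: ready={B,E,F} → run E
t=9: ready={B,E,F} → run E
t=10: ready={B,F} → run F
t=11: ready={B,F} → run F
t=12: ready={B,F} → run F
t=13: ready={B,F} → run F
t=14: ready={B,F} → run F
t=15: ready={B,F} → run F
t=16: ready={B} → run B
t=17: ready={B} → run B
t=18: (idle)
t=19: (idle)
t=20: (idle)

completion order = C, E, F, B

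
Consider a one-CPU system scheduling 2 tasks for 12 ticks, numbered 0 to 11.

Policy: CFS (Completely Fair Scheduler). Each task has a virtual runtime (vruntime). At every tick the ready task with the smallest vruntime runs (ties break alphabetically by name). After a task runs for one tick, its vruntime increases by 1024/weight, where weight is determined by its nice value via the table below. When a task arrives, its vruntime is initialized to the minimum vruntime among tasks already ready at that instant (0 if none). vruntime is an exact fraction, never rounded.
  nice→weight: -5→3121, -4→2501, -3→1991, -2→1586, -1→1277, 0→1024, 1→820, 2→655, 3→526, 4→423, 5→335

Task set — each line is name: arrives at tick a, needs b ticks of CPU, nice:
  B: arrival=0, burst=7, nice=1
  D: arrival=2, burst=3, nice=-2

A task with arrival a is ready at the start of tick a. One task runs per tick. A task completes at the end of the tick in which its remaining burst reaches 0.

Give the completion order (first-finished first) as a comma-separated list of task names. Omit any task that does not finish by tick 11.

completion order = D, B

t=0: vr[B=0] → run B
t=1: vr[B=256/205] → run B
t=2: vr[B=512/205 D=512/205] → run B
t=3: vr[B=768/205 D=512/205] → run D
t=4: vr[B=768/205 D=510976/162565] → run D
t=5: vr[B=768/205 D=615936/162565] → run B
t=6: vr[B=1024/205 D=615936/162565] → run D
t=7: vr[B=1024/205] → run B
t=8: vr[B=256/41] → run B
t=9: vr[B=1536/205] → run B
t=10: (idle)
t=11: (idle)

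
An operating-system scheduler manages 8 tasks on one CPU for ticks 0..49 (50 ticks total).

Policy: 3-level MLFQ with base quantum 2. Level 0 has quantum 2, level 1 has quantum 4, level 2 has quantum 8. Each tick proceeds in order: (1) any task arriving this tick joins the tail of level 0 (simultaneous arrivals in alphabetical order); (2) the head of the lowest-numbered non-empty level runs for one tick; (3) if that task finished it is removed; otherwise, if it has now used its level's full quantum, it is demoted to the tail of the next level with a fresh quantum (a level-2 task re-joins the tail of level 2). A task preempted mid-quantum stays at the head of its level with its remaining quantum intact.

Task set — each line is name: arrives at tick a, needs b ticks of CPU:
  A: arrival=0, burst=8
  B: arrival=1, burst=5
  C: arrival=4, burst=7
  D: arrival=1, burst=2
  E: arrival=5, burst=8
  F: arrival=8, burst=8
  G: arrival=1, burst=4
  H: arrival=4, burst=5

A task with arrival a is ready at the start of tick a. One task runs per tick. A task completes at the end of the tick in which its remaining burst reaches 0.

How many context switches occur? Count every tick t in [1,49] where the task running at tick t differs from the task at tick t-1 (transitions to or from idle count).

t=0: L0/L1/L2 = A/-/- → run A
t=1: L0/L1/L2 = ABDG/-/- → run A
t=2: L0/L1/L2 = BDG/A/- → run B
t=3: L0/L1/L2 = BDG/A/- → run B
t=4: L0/L1/L2 = DGCH/AB/- → run D
t=5: L0/L1/L2 = DGCHE/AB/- → run D
t=6: L0/L1/L2 = GCHE/AB/- → run G
t=7: L0/L1/L2 = GCHE/AB/- → run G
t=8: L0/L1/L2 = CHEF/ABG/- → run C
t=9: L0/L1/L2 = CHEF/ABG/- → run C
t=10: L0/L1/L2 = HEF/ABGC/- → run H
t=11: L0/L1/L2 = HEF/ABGC/- → run H
t=12: L0/L1/L2 = EF/ABGCH/- → run E
t=13: L0/L1/L2 = EF/ABGCH/- → run E
t=14: L0/L1/L2 = F/ABGCHE/- → run F
t=15: L0/L1/L2 = F/ABGCHE/- → run F
t=16: L0/L1/L2 = -/ABGCHEF/- → run A
t=17: L0/L1/L2 = -/ABGCHEF/- → run A
t=18: L0/L1/L2 = -/ABGCHEF/- → run A
t=19: L0/L1/L2 = -/ABGCHEF/- → run A
t=20: L0/L1/L2 = -/BGCHEF/A → run B
t=21: L0/L1/L2 = -/BGCHEF/A → run B
t=22: L0/L1/L2 = -/BGCHEF/A → run B
t=23: L0/L1/L2 = -/GCHEF/A → run G
t=24: L0/L1/L2 = -/GCHEF/A → run G
t=25: L0/L1/L2 = -/CHEF/A → run C
t=26: L0/L1/L2 = -/CHEF/A → run C
t=27: L0/L1/L2 = -/CHEF/A → run C
t=28: L0/L1/L2 = -/CHEF/A → run C
t=29: L0/L1/L2 = -/HEF/AC → run H
t=30: L0/L1/L2 = -/HEF/AC → run H
t=31: L0/L1/L2 = -/HEF/AC → run H
t=32: L0/L1/L2 = -/EF/AC → run E
t=33: L0/L1/L2 = -/EF/AC → run E
t=34: L0/L1/L2 = -/EF/AC → run E
t=35: L0/L1/L2 = -/EF/AC → run E
t=36: L0/L1/L2 = -/F/ACE → run F
t=37: L0/L1/L2 = -/F/ACE → run F
t=38: L0/L1/L2 = -/F/ACE → run F
t=39: L0/L1/L2 = -/F/ACE → run F
t=40: L0/L1/L2 = -/-/ACEF → run A
t=41: L0/L1/L2 = -/-/ACEF → run A
t=42: L0/L1/L2 = -/-/CEF → run C
t=43: L0/L1/L2 = -/-/EF → run E
t=44: L0/L1/L2 = -/-/EF → run E
t=45: L0/L1/L2 = -/-/F → run F
t=46: L0/L1/L2 = -/-/F → run F
t=47: (idle)
t=48: (idle)
t=49: (idle)

context switches = 19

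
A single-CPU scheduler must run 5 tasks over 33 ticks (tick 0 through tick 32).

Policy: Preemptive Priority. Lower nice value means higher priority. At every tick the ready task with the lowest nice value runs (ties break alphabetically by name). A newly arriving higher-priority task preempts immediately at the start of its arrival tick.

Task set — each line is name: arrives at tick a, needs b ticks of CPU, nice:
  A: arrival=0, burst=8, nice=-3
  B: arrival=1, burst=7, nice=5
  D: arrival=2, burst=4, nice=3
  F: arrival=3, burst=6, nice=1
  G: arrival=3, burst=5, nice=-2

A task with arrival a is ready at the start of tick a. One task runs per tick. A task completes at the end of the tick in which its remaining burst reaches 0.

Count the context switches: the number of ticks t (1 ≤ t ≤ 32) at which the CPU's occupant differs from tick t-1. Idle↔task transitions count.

context switches = 5

t=0: ready={A} → run A
t=1: ready={A,B} → run A
t=2: ready={A,B,D} → run A
t=3: ready={A,B,D,F,G} → run A
t=4: ready={A,B,D,F,G} → run A
t=5: ready={A,B,D,F,G} → run A
t=6: ready={A,B,D,F,G} → run A
t=7: ready={A,B,D,F,G} → run A
t=8: ready={B,D,F,G} → run G
t=9: ready={B,D,F,G} → run G
t=10: ready={B,D,F,G} → run G
t=11: ready={B,D,F,G} → run G
t=12: ready={B,D,F,G} → run G
t=13: ready={B,D,F} → run F
t=14: ready={B,D,F} → run F
t=15: ready={B,D,F} → run F
t=16: ready={B,D,F} → run F
t=17: ready={B,D,F} → run F
t=18: ready={B,D,F} → run F
t=19: ready={B,D} → run D
t=20: ready={B,D} → run D
t=21: ready={B,D} → run D
t=22: ready={B,D} → run D
t=23: ready={B} → run B
t=24: ready={B} → run B
t=25: ready={B} → run B
t=26: ready={B} → run B
t=27: ready={B} → run B
t=28: ready={B} → run B
t=29: ready={B} → run B
t=30: (idle)
t=31: (idle)
t=32: (idle)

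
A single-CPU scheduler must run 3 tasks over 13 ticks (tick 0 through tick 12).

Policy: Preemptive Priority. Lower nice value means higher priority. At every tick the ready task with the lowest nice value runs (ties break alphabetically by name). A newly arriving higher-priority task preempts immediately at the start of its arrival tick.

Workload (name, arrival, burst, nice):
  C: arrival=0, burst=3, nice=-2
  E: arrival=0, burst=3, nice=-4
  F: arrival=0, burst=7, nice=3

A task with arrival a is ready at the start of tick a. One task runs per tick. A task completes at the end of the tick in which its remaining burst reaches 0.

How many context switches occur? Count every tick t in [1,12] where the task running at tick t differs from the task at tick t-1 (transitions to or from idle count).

t=0: ready={C,E,F} → run E
t=1: ready={C,E,F} → run E
t=2: ready={C,E,F} → run E
t=3: ready={C,F} → run C
t=4: ready={C,F} → run C
t=5: ready={C,F} → run C
t=6: ready={F} → run F
t=7: ready={F} → run F
t=8: ready={F} → run F
t=9: ready={F} → run F
t=10: ready={F} → run F
t=11: ready={F} → run F
t=12: ready={F} → run F

context switches = 2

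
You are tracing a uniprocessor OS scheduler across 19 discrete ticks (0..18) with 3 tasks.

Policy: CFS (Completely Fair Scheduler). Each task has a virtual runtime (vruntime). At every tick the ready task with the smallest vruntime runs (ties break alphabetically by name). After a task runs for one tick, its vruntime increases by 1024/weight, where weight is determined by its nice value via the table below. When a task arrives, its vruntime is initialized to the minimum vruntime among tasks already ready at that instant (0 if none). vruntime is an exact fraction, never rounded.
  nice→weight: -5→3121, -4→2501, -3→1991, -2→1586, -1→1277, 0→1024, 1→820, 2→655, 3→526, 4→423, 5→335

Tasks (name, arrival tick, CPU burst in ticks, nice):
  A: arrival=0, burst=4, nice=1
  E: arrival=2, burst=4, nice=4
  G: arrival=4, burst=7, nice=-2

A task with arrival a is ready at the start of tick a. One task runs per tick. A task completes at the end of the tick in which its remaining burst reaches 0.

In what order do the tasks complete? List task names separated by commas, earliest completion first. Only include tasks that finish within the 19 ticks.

completion order = A, G, E

t=0: vr[A=0] → run A
t=1: vr[A=256/205] → run A
t=2: vr[A=512/205 E=512/205] → run A
t=3: vr[A=768/205 E=512/205] → run E
t=4: vr[A=768/205 E=426496/86715 G=768/205] → run A
t=5: vr[E=426496/86715 G=768/205] → run G
t=6: vr[E=426496/86715 G=713984/162565] → run G
t=7: vr[E=426496/86715 G=818944/162565] → run E
t=8: vr[E=636416/86715 G=818944/162565] → run G
t=9: vr[E=636416/86715 G=923904/162565] → run G
t=10: vr[E=636416/86715 G=1028864/162565] → run G
t=11: vr[E=636416/86715 G=1133824/162565] → run G
t=12: vr[E=636416/86715 G=1238784/162565] → run E
t=13: vr[E=282112/28905 G=1238784/162565] → run G
t=14: vr[E=282112/28905] → run E
t=15: (idle)
t=16: (idle)
t=17: (idle)
t=18: (idle)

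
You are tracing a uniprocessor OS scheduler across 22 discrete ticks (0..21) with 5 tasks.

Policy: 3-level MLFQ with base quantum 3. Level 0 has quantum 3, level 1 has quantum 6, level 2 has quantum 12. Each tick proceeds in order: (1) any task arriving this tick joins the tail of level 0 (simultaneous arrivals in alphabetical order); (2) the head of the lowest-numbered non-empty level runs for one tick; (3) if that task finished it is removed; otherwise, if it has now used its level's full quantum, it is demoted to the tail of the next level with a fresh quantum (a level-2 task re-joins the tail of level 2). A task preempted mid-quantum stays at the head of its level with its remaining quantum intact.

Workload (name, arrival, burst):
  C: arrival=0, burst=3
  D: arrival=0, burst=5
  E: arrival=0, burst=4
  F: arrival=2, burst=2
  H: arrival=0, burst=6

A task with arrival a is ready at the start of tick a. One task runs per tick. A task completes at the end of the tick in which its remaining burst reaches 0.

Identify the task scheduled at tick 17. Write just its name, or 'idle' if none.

t=0: L0/L1/L2 = CDEH/-/- → run C
t=1: L0/L1/L2 = CDEH/-/- → run C
t=2: L0/L1/L2 = CDEHF/-/- → run C
t=3: L0/L1/L2 = DEHF/-/- → run D
t=4: L0/L1/L2 = DEHF/-/- → run D
t=5: L0/L1/L2 = DEHF/-/- → run D
t=6: L0/L1/L2 = EHF/D/- → run E
t=7: L0/L1/L2 = EHF/D/- → run E
t=8: L0/L1/L2 = EHF/D/- → run E
t=9: L0/L1/L2 = HF/DE/- → run H
t=10: L0/L1/L2 = HF/DE/- → run H
t=11: L0/L1/L2 = HF/DE/- → run H
t=12: L0/L1/L2 = F/DEH/- → run F
t=13: L0/L1/L2 = F/DEH/- → run F
t=14: L0/L1/L2 = -/DEH/- → run D
t=15: L0/L1/L2 = -/DEH/- → run D
t=16: L0/L1/L2 = -/EH/- → run E
t=17: L0/L1/L2 = -/H/- → run H
t=18: L0/L1/L2 = -/H/- → run H
t=19: L0/L1/L2 = -/H/- → run H
t=20: (idle)
t=21: (idle)

running at tick 17 = H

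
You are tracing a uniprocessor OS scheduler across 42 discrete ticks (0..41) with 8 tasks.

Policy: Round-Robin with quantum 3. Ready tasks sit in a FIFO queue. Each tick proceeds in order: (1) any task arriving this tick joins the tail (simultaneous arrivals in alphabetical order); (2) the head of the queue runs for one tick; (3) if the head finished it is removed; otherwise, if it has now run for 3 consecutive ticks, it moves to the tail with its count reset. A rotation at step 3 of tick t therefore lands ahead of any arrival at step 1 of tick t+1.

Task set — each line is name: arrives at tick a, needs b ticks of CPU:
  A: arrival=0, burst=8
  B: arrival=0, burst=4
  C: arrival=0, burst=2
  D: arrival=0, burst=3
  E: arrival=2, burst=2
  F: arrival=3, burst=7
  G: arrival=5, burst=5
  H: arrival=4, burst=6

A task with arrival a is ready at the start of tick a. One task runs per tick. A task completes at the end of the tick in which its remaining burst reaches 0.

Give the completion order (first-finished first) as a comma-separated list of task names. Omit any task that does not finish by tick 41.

t=0: queue=[A,B,C,D] q_used=0 → run A
t=1: queue=[A,B,C,D] q_used=1 → run A
t=2: queue=[A,B,C,D,E] q_used=2 → run A
t=3: queue=[B,C,D,E,A,F] q_used=0 → run B
t=4: queue=[B,C,D,E,A,F,H] q_used=1 → run B
t=5: queue=[B,C,D,E,A,F,H,G] q_used=2 → run B
t=6: queue=[C,D,E,A,F,H,G,B] q_used=0 → run C
t=7: queue=[C,D,E,A,F,H,G,B] q_used=1 → run C
t=8: queue=[D,E,A,F,H,G,B] q_used=0 → run D
t=9: queue=[D,E,A,F,H,G,B] q_used=1 → run D
t=10: queue=[D,E,A,F,H,G,B] q_used=2 → run D
t=11: queue=[E,A,F,H,G,B] q_used=0 → run E
t=12: queue=[E,A,F,H,G,B] q_used=1 → run E
t=13: queue=[A,F,H,G,B] q_used=0 → run A
t=14: queue=[A,F,H,G,B] q_used=1 → run A
t=15: queue=[A,F,H,G,B] q_used=2 → run A
t=16: queue=[F,H,G,B,A] q_used=0 → run F
t=17: queue=[F,H,G,B,A] q_used=1 → run F
t=18: queue=[F,H,G,B,A] q_used=2 → run F
t=19: queue=[H,G,B,A,F] q_used=0 → run H
t=20: queue=[H,G,B,A,F] q_used=1 → run H
t=21: queue=[H,G,B,A,F] q_used=2 → run H
t=22: queue=[G,B,A,F,H] q_used=0 → run G
t=23: queue=[G,B,A,F,H] q_used=1 → run G
t=24: queue=[G,B,A,F,H] q_used=2 → run G
t=25: queue=[B,A,F,H,G] q_used=0 → run B
t=26: queue=[A,F,H,G] q_used=0 → run A
t=27: queue=[A,F,H,G] q_used=1 → run A
t=28: queue=[F,H,G] q_used=0 → run F
t=29: queue=[F,H,G] q_used=1 → run F
t=30: queue=[F,H,G] q_used=2 → run F
t=31: queue=[H,G,F] q_used=0 → run H
t=32: queue=[H,G,F] q_used=1 → run H
t=33: queue=[H,G,F] q_used=2 → run H
t=34: queue=[G,F] q_used=0 → run G
t=35: queue=[G,F] q_used=1 → run G
t=36: queue=[F] q_used=0 → run F
t=37: (idle)
t=38: (idle)
t=39: (idle)
t=40: (idle)
t=41: (idle)

completion order = C, D, E, B, A, H, G, F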